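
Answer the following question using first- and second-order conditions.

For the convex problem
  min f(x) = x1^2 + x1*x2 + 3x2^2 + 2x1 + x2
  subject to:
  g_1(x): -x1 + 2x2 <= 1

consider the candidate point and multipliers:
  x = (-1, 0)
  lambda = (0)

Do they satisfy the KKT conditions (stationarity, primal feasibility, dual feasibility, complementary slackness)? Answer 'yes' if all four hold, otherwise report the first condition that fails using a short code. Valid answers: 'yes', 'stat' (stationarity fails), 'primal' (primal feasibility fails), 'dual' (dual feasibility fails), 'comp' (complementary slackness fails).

Gradient of f: grad f(x) = Q x + c = (0, 0)
Constraint values g_i(x) = a_i^T x - b_i:
  g_1((-1, 0)) = 0
Stationarity residual: grad f(x) + sum_i lambda_i a_i = (0, 0)
  -> stationarity OK
Primal feasibility (all g_i <= 0): OK
Dual feasibility (all lambda_i >= 0): OK
Complementary slackness (lambda_i * g_i(x) = 0 for all i): OK

Verdict: yes, KKT holds.

yes


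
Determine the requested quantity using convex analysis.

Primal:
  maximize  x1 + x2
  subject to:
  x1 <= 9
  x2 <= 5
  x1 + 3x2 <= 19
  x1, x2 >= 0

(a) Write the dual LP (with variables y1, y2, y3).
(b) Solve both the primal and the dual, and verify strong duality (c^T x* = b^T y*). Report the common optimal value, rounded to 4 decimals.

The standard primal-dual pair for 'max c^T x s.t. A x <= b, x >= 0' is:
  Dual:  min b^T y  s.t.  A^T y >= c,  y >= 0.

So the dual LP is:
  minimize  9y1 + 5y2 + 19y3
  subject to:
    y1 + y3 >= 1
    y2 + 3y3 >= 1
    y1, y2, y3 >= 0

Solving the primal: x* = (9, 3.3333).
  primal value c^T x* = 12.3333.
Solving the dual: y* = (0.6667, 0, 0.3333).
  dual value b^T y* = 12.3333.
Strong duality: c^T x* = b^T y*. Confirmed.

12.3333


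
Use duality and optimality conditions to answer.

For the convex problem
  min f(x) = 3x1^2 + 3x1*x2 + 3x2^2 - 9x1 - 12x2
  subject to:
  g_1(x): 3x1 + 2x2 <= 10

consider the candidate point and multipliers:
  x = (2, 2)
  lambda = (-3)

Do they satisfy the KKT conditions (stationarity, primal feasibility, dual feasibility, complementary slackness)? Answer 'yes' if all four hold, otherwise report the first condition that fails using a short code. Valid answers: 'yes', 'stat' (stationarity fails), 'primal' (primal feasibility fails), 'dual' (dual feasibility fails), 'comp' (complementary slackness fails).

Gradient of f: grad f(x) = Q x + c = (9, 6)
Constraint values g_i(x) = a_i^T x - b_i:
  g_1((2, 2)) = 0
Stationarity residual: grad f(x) + sum_i lambda_i a_i = (0, 0)
  -> stationarity OK
Primal feasibility (all g_i <= 0): OK
Dual feasibility (all lambda_i >= 0): FAILS
Complementary slackness (lambda_i * g_i(x) = 0 for all i): OK

Verdict: the first failing condition is dual_feasibility -> dual.

dual


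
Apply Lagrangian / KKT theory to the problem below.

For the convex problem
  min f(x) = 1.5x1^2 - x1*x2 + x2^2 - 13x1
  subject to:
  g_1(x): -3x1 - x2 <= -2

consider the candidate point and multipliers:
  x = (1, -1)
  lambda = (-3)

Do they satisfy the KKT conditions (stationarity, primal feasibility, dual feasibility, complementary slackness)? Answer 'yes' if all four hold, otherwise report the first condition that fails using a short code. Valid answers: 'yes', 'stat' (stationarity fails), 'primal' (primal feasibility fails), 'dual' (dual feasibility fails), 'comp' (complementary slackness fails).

Gradient of f: grad f(x) = Q x + c = (-9, -3)
Constraint values g_i(x) = a_i^T x - b_i:
  g_1((1, -1)) = 0
Stationarity residual: grad f(x) + sum_i lambda_i a_i = (0, 0)
  -> stationarity OK
Primal feasibility (all g_i <= 0): OK
Dual feasibility (all lambda_i >= 0): FAILS
Complementary slackness (lambda_i * g_i(x) = 0 for all i): OK

Verdict: the first failing condition is dual_feasibility -> dual.

dual


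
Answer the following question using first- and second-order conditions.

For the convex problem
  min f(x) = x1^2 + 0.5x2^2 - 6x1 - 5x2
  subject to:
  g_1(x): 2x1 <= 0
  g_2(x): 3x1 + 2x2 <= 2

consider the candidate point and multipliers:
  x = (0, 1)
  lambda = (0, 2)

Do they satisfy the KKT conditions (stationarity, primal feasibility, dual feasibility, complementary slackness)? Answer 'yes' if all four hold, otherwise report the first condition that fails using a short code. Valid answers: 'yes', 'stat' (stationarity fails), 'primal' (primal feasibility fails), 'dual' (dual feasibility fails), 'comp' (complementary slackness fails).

Gradient of f: grad f(x) = Q x + c = (-6, -4)
Constraint values g_i(x) = a_i^T x - b_i:
  g_1((0, 1)) = 0
  g_2((0, 1)) = 0
Stationarity residual: grad f(x) + sum_i lambda_i a_i = (0, 0)
  -> stationarity OK
Primal feasibility (all g_i <= 0): OK
Dual feasibility (all lambda_i >= 0): OK
Complementary slackness (lambda_i * g_i(x) = 0 for all i): OK

Verdict: yes, KKT holds.

yes


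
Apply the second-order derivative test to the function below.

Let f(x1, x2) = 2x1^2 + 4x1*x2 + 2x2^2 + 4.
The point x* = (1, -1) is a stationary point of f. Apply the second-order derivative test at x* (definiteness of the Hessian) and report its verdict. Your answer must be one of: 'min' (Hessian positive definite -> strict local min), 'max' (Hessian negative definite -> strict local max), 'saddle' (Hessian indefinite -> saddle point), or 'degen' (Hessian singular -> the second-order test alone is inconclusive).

Compute the Hessian H = grad^2 f:
  H = [[4, 4], [4, 4]]
Verify stationarity: grad f(x*) = H x* + g = (0, 0).
Eigenvalues of H: 0, 8.
H has a zero eigenvalue (singular; positive semidefinite but not definite), so H is neither positive definite, negative definite, nor indefinite. The second-order test alone is inconclusive -> degen.
(Indeed, f is constant along the null direction of H through x*, so x* is not a strict local extremum.)

degen


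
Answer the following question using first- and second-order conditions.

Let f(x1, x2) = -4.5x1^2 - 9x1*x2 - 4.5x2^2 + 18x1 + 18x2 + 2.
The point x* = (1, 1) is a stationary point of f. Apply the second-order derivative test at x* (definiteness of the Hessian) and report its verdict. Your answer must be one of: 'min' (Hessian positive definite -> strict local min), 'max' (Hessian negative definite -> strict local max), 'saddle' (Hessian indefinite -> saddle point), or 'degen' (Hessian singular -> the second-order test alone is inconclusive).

Compute the Hessian H = grad^2 f:
  H = [[-9, -9], [-9, -9]]
Verify stationarity: grad f(x*) = H x* + g = (0, 0).
Eigenvalues of H: -18, 0.
H has a zero eigenvalue (singular; negative semidefinite but not definite), so H is neither positive definite, negative definite, nor indefinite. The second-order test alone is inconclusive -> degen.
(Indeed, f is constant along the null direction of H through x*, so x* is not a strict local extremum.)

degen


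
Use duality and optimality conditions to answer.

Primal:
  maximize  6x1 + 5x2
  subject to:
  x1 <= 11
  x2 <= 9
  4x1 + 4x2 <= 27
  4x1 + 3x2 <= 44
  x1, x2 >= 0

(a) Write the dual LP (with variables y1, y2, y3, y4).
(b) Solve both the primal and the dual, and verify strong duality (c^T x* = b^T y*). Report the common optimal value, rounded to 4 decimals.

The standard primal-dual pair for 'max c^T x s.t. A x <= b, x >= 0' is:
  Dual:  min b^T y  s.t.  A^T y >= c,  y >= 0.

So the dual LP is:
  minimize  11y1 + 9y2 + 27y3 + 44y4
  subject to:
    y1 + 4y3 + 4y4 >= 6
    y2 + 4y3 + 3y4 >= 5
    y1, y2, y3, y4 >= 0

Solving the primal: x* = (6.75, 0).
  primal value c^T x* = 40.5.
Solving the dual: y* = (0, 0, 1.5, 0).
  dual value b^T y* = 40.5.
Strong duality: c^T x* = b^T y*. Confirmed.

40.5


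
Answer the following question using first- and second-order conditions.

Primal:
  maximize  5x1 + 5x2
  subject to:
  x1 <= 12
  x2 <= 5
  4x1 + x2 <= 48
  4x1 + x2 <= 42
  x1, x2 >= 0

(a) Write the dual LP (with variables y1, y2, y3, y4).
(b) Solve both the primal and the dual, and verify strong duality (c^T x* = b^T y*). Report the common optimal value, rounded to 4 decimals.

The standard primal-dual pair for 'max c^T x s.t. A x <= b, x >= 0' is:
  Dual:  min b^T y  s.t.  A^T y >= c,  y >= 0.

So the dual LP is:
  minimize  12y1 + 5y2 + 48y3 + 42y4
  subject to:
    y1 + 4y3 + 4y4 >= 5
    y2 + y3 + y4 >= 5
    y1, y2, y3, y4 >= 0

Solving the primal: x* = (9.25, 5).
  primal value c^T x* = 71.25.
Solving the dual: y* = (0, 3.75, 0, 1.25).
  dual value b^T y* = 71.25.
Strong duality: c^T x* = b^T y*. Confirmed.

71.25


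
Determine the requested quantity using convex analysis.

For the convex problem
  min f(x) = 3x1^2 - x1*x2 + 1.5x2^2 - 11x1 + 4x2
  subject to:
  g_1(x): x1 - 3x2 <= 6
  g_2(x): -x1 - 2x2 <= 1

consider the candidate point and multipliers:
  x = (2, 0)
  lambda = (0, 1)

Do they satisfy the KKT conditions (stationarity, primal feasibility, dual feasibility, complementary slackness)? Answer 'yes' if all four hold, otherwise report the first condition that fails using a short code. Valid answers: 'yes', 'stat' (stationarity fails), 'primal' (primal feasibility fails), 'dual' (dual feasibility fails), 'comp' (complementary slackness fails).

Gradient of f: grad f(x) = Q x + c = (1, 2)
Constraint values g_i(x) = a_i^T x - b_i:
  g_1((2, 0)) = -4
  g_2((2, 0)) = -3
Stationarity residual: grad f(x) + sum_i lambda_i a_i = (0, 0)
  -> stationarity OK
Primal feasibility (all g_i <= 0): OK
Dual feasibility (all lambda_i >= 0): OK
Complementary slackness (lambda_i * g_i(x) = 0 for all i): FAILS

Verdict: the first failing condition is complementary_slackness -> comp.

comp


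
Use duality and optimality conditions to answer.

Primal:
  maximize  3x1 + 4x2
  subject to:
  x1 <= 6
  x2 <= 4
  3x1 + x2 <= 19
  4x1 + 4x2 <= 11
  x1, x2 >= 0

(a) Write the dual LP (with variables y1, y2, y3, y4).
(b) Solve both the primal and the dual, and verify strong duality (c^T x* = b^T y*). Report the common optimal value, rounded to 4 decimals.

The standard primal-dual pair for 'max c^T x s.t. A x <= b, x >= 0' is:
  Dual:  min b^T y  s.t.  A^T y >= c,  y >= 0.

So the dual LP is:
  minimize  6y1 + 4y2 + 19y3 + 11y4
  subject to:
    y1 + 3y3 + 4y4 >= 3
    y2 + y3 + 4y4 >= 4
    y1, y2, y3, y4 >= 0

Solving the primal: x* = (0, 2.75).
  primal value c^T x* = 11.
Solving the dual: y* = (0, 0, 0, 1).
  dual value b^T y* = 11.
Strong duality: c^T x* = b^T y*. Confirmed.

11


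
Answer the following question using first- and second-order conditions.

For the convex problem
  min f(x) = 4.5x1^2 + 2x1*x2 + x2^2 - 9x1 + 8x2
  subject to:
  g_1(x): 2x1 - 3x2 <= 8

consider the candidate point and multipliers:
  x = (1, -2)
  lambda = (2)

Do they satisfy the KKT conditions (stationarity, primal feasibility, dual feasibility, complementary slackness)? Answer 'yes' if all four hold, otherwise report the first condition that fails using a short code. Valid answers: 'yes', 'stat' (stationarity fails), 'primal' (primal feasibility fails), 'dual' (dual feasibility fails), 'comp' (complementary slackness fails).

Gradient of f: grad f(x) = Q x + c = (-4, 6)
Constraint values g_i(x) = a_i^T x - b_i:
  g_1((1, -2)) = 0
Stationarity residual: grad f(x) + sum_i lambda_i a_i = (0, 0)
  -> stationarity OK
Primal feasibility (all g_i <= 0): OK
Dual feasibility (all lambda_i >= 0): OK
Complementary slackness (lambda_i * g_i(x) = 0 for all i): OK

Verdict: yes, KKT holds.

yes


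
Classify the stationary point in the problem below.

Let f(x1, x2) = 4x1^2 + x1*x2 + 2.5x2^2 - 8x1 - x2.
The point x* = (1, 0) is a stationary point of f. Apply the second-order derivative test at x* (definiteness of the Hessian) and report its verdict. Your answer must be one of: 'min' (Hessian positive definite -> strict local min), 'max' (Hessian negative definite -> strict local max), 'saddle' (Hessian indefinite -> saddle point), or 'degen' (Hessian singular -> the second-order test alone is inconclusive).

Compute the Hessian H = grad^2 f:
  H = [[8, 1], [1, 5]]
Verify stationarity: grad f(x*) = H x* + g = (0, 0).
Eigenvalues of H: 4.6972, 8.3028.
Both eigenvalues > 0, so H is positive definite -> x* is a strict local min.

min


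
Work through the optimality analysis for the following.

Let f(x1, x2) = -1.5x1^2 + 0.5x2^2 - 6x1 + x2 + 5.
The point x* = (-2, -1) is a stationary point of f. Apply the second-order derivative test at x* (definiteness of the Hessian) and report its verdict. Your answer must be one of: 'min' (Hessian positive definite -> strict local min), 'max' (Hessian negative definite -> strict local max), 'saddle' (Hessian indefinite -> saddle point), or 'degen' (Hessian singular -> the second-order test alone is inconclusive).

Compute the Hessian H = grad^2 f:
  H = [[-3, 0], [0, 1]]
Verify stationarity: grad f(x*) = H x* + g = (0, 0).
Eigenvalues of H: -3, 1.
Eigenvalues have mixed signs, so H is indefinite -> x* is a saddle point.

saddle


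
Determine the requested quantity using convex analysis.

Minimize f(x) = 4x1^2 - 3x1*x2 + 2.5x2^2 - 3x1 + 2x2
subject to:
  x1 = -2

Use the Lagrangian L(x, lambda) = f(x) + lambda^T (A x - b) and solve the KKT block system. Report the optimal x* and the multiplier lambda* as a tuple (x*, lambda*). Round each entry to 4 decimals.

Form the Lagrangian:
  L(x, lambda) = (1/2) x^T Q x + c^T x + lambda^T (A x - b)
Stationarity (grad_x L = 0): Q x + c + A^T lambda = 0.
Primal feasibility: A x = b.

This gives the KKT block system:
  [ Q   A^T ] [ x     ]   [-c ]
  [ A    0  ] [ lambda ] = [ b ]

Solving the linear system:
  x*      = (-2, -1.6)
  lambda* = (14.2)
  f(x*)   = 15.6

x* = (-2, -1.6), lambda* = (14.2)


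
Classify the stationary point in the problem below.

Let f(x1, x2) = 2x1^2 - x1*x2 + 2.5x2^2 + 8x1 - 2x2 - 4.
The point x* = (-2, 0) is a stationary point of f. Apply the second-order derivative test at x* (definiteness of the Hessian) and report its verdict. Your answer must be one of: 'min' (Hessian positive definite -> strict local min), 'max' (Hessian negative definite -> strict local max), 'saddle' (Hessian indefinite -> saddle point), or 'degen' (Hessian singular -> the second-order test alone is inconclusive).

Compute the Hessian H = grad^2 f:
  H = [[4, -1], [-1, 5]]
Verify stationarity: grad f(x*) = H x* + g = (0, 0).
Eigenvalues of H: 3.382, 5.618.
Both eigenvalues > 0, so H is positive definite -> x* is a strict local min.

min


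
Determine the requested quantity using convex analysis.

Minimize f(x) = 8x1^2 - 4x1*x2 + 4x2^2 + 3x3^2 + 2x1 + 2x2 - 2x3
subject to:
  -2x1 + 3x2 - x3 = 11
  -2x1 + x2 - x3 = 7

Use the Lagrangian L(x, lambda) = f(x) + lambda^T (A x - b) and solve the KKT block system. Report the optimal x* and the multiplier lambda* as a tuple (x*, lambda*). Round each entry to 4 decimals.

Form the Lagrangian:
  L(x, lambda) = (1/2) x^T Q x + c^T x + lambda^T (A x - b)
Stationarity (grad_x L = 0): Q x + c + A^T lambda = 0.
Primal feasibility: A x = b.

This gives the KKT block system:
  [ Q   A^T ] [ x     ]   [-c ]
  [ A    0  ] [ lambda ] = [ b ]

Solving the linear system:
  x*      = (-1.45, 2, -2.1)
  lambda* = (-4.6, -10)
  f(x*)   = 62.95

x* = (-1.45, 2, -2.1), lambda* = (-4.6, -10)


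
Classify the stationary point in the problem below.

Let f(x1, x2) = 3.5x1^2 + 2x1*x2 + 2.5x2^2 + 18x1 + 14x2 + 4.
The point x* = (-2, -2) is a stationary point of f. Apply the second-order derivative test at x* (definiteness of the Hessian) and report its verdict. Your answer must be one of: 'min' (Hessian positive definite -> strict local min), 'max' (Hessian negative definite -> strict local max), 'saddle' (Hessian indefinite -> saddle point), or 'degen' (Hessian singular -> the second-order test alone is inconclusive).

Compute the Hessian H = grad^2 f:
  H = [[7, 2], [2, 5]]
Verify stationarity: grad f(x*) = H x* + g = (0, 0).
Eigenvalues of H: 3.7639, 8.2361.
Both eigenvalues > 0, so H is positive definite -> x* is a strict local min.

min


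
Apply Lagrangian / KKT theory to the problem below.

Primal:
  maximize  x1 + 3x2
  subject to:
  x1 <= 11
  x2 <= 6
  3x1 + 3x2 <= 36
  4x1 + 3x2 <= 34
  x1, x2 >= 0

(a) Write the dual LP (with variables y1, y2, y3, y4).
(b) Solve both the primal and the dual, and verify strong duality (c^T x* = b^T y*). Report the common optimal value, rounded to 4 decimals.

The standard primal-dual pair for 'max c^T x s.t. A x <= b, x >= 0' is:
  Dual:  min b^T y  s.t.  A^T y >= c,  y >= 0.

So the dual LP is:
  minimize  11y1 + 6y2 + 36y3 + 34y4
  subject to:
    y1 + 3y3 + 4y4 >= 1
    y2 + 3y3 + 3y4 >= 3
    y1, y2, y3, y4 >= 0

Solving the primal: x* = (4, 6).
  primal value c^T x* = 22.
Solving the dual: y* = (0, 2.25, 0, 0.25).
  dual value b^T y* = 22.
Strong duality: c^T x* = b^T y*. Confirmed.

22


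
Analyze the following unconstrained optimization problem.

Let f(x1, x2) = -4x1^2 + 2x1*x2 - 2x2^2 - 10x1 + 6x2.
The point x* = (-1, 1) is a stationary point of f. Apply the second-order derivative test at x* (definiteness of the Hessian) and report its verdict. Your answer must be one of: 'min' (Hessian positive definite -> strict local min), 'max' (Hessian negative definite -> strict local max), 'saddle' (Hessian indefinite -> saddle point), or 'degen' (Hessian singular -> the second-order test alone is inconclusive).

Compute the Hessian H = grad^2 f:
  H = [[-8, 2], [2, -4]]
Verify stationarity: grad f(x*) = H x* + g = (0, 0).
Eigenvalues of H: -8.8284, -3.1716.
Both eigenvalues < 0, so H is negative definite -> x* is a strict local max.

max


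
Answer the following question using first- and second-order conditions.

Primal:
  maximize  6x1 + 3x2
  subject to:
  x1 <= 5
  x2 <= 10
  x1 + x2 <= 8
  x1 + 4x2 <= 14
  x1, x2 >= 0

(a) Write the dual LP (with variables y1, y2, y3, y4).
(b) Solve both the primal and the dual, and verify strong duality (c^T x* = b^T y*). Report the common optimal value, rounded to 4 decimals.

The standard primal-dual pair for 'max c^T x s.t. A x <= b, x >= 0' is:
  Dual:  min b^T y  s.t.  A^T y >= c,  y >= 0.

So the dual LP is:
  minimize  5y1 + 10y2 + 8y3 + 14y4
  subject to:
    y1 + y3 + y4 >= 6
    y2 + y3 + 4y4 >= 3
    y1, y2, y3, y4 >= 0

Solving the primal: x* = (5, 2.25).
  primal value c^T x* = 36.75.
Solving the dual: y* = (5.25, 0, 0, 0.75).
  dual value b^T y* = 36.75.
Strong duality: c^T x* = b^T y*. Confirmed.

36.75


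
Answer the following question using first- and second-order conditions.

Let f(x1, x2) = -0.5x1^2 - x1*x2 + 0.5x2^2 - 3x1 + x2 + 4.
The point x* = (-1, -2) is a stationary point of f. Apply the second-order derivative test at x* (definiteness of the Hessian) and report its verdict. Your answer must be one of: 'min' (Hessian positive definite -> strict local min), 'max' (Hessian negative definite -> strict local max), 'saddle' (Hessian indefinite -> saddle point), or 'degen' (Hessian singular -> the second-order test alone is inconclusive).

Compute the Hessian H = grad^2 f:
  H = [[-1, -1], [-1, 1]]
Verify stationarity: grad f(x*) = H x* + g = (0, 0).
Eigenvalues of H: -1.4142, 1.4142.
Eigenvalues have mixed signs, so H is indefinite -> x* is a saddle point.

saddle


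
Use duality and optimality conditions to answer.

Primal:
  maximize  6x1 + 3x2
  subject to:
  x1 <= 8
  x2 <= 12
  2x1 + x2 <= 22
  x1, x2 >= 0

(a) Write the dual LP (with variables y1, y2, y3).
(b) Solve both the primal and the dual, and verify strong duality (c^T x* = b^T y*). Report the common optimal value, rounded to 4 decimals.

The standard primal-dual pair for 'max c^T x s.t. A x <= b, x >= 0' is:
  Dual:  min b^T y  s.t.  A^T y >= c,  y >= 0.

So the dual LP is:
  minimize  8y1 + 12y2 + 22y3
  subject to:
    y1 + 2y3 >= 6
    y2 + y3 >= 3
    y1, y2, y3 >= 0

Solving the primal: x* = (5, 12).
  primal value c^T x* = 66.
Solving the dual: y* = (0, 0, 3).
  dual value b^T y* = 66.
Strong duality: c^T x* = b^T y*. Confirmed.

66


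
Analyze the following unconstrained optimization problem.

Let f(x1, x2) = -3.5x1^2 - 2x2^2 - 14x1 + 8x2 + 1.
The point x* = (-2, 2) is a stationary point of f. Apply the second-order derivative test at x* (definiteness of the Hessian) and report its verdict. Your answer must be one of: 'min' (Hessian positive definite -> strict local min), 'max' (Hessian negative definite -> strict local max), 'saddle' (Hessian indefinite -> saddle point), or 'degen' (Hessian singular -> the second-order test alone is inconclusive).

Compute the Hessian H = grad^2 f:
  H = [[-7, 0], [0, -4]]
Verify stationarity: grad f(x*) = H x* + g = (0, 0).
Eigenvalues of H: -7, -4.
Both eigenvalues < 0, so H is negative definite -> x* is a strict local max.

max


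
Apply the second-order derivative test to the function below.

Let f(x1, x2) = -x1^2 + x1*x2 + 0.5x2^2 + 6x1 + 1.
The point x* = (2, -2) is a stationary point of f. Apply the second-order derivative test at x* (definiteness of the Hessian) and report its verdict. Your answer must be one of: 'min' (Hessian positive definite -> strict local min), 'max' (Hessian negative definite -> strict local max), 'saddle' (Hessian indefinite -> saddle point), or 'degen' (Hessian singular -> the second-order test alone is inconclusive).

Compute the Hessian H = grad^2 f:
  H = [[-2, 1], [1, 1]]
Verify stationarity: grad f(x*) = H x* + g = (0, 0).
Eigenvalues of H: -2.3028, 1.3028.
Eigenvalues have mixed signs, so H is indefinite -> x* is a saddle point.

saddle


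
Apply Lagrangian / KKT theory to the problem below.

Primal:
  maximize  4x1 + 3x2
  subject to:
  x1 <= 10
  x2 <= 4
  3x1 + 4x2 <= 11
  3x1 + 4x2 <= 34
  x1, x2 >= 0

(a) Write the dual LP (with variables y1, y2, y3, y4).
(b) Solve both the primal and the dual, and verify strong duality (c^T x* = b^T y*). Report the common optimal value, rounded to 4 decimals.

The standard primal-dual pair for 'max c^T x s.t. A x <= b, x >= 0' is:
  Dual:  min b^T y  s.t.  A^T y >= c,  y >= 0.

So the dual LP is:
  minimize  10y1 + 4y2 + 11y3 + 34y4
  subject to:
    y1 + 3y3 + 3y4 >= 4
    y2 + 4y3 + 4y4 >= 3
    y1, y2, y3, y4 >= 0

Solving the primal: x* = (3.6667, 0).
  primal value c^T x* = 14.6667.
Solving the dual: y* = (0, 0, 1.3333, 0).
  dual value b^T y* = 14.6667.
Strong duality: c^T x* = b^T y*. Confirmed.

14.6667


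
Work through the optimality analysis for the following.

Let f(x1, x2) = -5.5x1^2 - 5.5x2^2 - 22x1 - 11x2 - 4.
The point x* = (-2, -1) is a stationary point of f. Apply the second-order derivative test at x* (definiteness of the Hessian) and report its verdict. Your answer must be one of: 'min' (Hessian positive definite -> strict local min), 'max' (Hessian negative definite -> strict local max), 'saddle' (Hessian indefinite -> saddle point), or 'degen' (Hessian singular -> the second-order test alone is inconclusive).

Compute the Hessian H = grad^2 f:
  H = [[-11, 0], [0, -11]]
Verify stationarity: grad f(x*) = H x* + g = (0, 0).
Eigenvalues of H: -11, -11.
Both eigenvalues < 0, so H is negative definite -> x* is a strict local max.

max


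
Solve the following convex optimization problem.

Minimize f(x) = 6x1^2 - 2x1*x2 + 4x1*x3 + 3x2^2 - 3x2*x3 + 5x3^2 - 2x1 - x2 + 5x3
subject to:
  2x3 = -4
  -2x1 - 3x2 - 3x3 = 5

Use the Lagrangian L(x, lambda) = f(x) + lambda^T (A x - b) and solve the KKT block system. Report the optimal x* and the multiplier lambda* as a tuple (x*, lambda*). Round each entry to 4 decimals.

Form the Lagrangian:
  L(x, lambda) = (1/2) x^T Q x + c^T x + lambda^T (A x - b)
Stationarity (grad_x L = 0): Q x + c + A^T lambda = 0.
Primal feasibility: A x = b.

This gives the KKT block system:
  [ Q   A^T ] [ x     ]   [-c ]
  [ A    0  ] [ lambda ] = [ b ]

Solving the linear system:
  x*      = (0.8846, -0.2564, -2)
  lambda* = (6.1923, 0.5641)
  f(x*)   = 5.2179

x* = (0.8846, -0.2564, -2), lambda* = (6.1923, 0.5641)


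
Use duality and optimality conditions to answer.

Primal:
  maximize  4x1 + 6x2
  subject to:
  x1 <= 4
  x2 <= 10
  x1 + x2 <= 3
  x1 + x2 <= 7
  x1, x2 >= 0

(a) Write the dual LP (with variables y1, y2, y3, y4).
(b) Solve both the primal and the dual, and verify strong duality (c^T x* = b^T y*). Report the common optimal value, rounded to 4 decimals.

The standard primal-dual pair for 'max c^T x s.t. A x <= b, x >= 0' is:
  Dual:  min b^T y  s.t.  A^T y >= c,  y >= 0.

So the dual LP is:
  minimize  4y1 + 10y2 + 3y3 + 7y4
  subject to:
    y1 + y3 + y4 >= 4
    y2 + y3 + y4 >= 6
    y1, y2, y3, y4 >= 0

Solving the primal: x* = (0, 3).
  primal value c^T x* = 18.
Solving the dual: y* = (0, 0, 6, 0).
  dual value b^T y* = 18.
Strong duality: c^T x* = b^T y*. Confirmed.

18


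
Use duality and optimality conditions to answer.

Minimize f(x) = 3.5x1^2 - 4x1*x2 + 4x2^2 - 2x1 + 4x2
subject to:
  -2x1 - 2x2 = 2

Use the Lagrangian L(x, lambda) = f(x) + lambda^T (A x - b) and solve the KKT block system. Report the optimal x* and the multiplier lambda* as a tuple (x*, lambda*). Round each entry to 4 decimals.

Form the Lagrangian:
  L(x, lambda) = (1/2) x^T Q x + c^T x + lambda^T (A x - b)
Stationarity (grad_x L = 0): Q x + c + A^T lambda = 0.
Primal feasibility: A x = b.

This gives the KKT block system:
  [ Q   A^T ] [ x     ]   [-c ]
  [ A    0  ] [ lambda ] = [ b ]

Solving the linear system:
  x*      = (-0.2609, -0.7391)
  lambda* = (-0.4348)
  f(x*)   = -0.7826

x* = (-0.2609, -0.7391), lambda* = (-0.4348)


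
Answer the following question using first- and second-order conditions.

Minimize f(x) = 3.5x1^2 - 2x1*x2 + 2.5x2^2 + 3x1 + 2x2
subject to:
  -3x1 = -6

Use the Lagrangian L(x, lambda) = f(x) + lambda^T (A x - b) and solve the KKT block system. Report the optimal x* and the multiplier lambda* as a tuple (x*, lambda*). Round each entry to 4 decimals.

Form the Lagrangian:
  L(x, lambda) = (1/2) x^T Q x + c^T x + lambda^T (A x - b)
Stationarity (grad_x L = 0): Q x + c + A^T lambda = 0.
Primal feasibility: A x = b.

This gives the KKT block system:
  [ Q   A^T ] [ x     ]   [-c ]
  [ A    0  ] [ lambda ] = [ b ]

Solving the linear system:
  x*      = (2, 0.4)
  lambda* = (5.4)
  f(x*)   = 19.6

x* = (2, 0.4), lambda* = (5.4)


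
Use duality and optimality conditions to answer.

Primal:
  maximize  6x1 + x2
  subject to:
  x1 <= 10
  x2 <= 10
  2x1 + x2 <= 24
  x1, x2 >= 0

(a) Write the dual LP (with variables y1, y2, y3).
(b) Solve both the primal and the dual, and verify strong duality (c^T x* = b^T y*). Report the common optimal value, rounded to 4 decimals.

The standard primal-dual pair for 'max c^T x s.t. A x <= b, x >= 0' is:
  Dual:  min b^T y  s.t.  A^T y >= c,  y >= 0.

So the dual LP is:
  minimize  10y1 + 10y2 + 24y3
  subject to:
    y1 + 2y3 >= 6
    y2 + y3 >= 1
    y1, y2, y3 >= 0

Solving the primal: x* = (10, 4).
  primal value c^T x* = 64.
Solving the dual: y* = (4, 0, 1).
  dual value b^T y* = 64.
Strong duality: c^T x* = b^T y*. Confirmed.

64


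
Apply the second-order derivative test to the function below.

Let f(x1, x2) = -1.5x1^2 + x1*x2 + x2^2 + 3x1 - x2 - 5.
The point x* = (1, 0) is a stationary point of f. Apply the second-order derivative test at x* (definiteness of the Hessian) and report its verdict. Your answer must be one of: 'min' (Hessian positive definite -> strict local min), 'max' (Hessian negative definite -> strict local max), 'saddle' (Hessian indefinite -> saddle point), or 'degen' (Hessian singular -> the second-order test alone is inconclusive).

Compute the Hessian H = grad^2 f:
  H = [[-3, 1], [1, 2]]
Verify stationarity: grad f(x*) = H x* + g = (0, 0).
Eigenvalues of H: -3.1926, 2.1926.
Eigenvalues have mixed signs, so H is indefinite -> x* is a saddle point.

saddle


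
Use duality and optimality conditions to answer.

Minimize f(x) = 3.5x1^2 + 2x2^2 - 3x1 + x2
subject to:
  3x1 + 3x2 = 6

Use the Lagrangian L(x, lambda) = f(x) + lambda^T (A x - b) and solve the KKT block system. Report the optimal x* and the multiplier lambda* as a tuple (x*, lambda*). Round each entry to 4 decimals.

Form the Lagrangian:
  L(x, lambda) = (1/2) x^T Q x + c^T x + lambda^T (A x - b)
Stationarity (grad_x L = 0): Q x + c + A^T lambda = 0.
Primal feasibility: A x = b.

This gives the KKT block system:
  [ Q   A^T ] [ x     ]   [-c ]
  [ A    0  ] [ lambda ] = [ b ]

Solving the linear system:
  x*      = (1.0909, 0.9091)
  lambda* = (-1.5455)
  f(x*)   = 3.4545

x* = (1.0909, 0.9091), lambda* = (-1.5455)


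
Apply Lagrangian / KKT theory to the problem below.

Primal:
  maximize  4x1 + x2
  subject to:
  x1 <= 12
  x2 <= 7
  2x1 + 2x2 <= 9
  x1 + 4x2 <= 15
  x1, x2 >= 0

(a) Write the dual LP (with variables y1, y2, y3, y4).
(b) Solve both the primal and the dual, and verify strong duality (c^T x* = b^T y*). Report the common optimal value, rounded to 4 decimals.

The standard primal-dual pair for 'max c^T x s.t. A x <= b, x >= 0' is:
  Dual:  min b^T y  s.t.  A^T y >= c,  y >= 0.

So the dual LP is:
  minimize  12y1 + 7y2 + 9y3 + 15y4
  subject to:
    y1 + 2y3 + y4 >= 4
    y2 + 2y3 + 4y4 >= 1
    y1, y2, y3, y4 >= 0

Solving the primal: x* = (4.5, 0).
  primal value c^T x* = 18.
Solving the dual: y* = (0, 0, 2, 0).
  dual value b^T y* = 18.
Strong duality: c^T x* = b^T y*. Confirmed.

18


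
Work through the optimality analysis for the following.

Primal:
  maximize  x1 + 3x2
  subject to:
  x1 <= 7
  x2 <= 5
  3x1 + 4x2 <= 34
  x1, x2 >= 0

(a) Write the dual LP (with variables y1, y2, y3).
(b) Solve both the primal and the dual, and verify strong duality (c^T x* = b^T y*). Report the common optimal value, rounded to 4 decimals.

The standard primal-dual pair for 'max c^T x s.t. A x <= b, x >= 0' is:
  Dual:  min b^T y  s.t.  A^T y >= c,  y >= 0.

So the dual LP is:
  minimize  7y1 + 5y2 + 34y3
  subject to:
    y1 + 3y3 >= 1
    y2 + 4y3 >= 3
    y1, y2, y3 >= 0

Solving the primal: x* = (4.6667, 5).
  primal value c^T x* = 19.6667.
Solving the dual: y* = (0, 1.6667, 0.3333).
  dual value b^T y* = 19.6667.
Strong duality: c^T x* = b^T y*. Confirmed.

19.6667


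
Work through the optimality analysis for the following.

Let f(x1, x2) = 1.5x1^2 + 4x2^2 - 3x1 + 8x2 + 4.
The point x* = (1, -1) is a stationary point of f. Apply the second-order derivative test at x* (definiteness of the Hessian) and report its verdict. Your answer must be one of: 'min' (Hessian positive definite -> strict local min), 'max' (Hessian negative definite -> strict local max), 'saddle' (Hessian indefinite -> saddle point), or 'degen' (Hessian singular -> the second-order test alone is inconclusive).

Compute the Hessian H = grad^2 f:
  H = [[3, 0], [0, 8]]
Verify stationarity: grad f(x*) = H x* + g = (0, 0).
Eigenvalues of H: 3, 8.
Both eigenvalues > 0, so H is positive definite -> x* is a strict local min.

min


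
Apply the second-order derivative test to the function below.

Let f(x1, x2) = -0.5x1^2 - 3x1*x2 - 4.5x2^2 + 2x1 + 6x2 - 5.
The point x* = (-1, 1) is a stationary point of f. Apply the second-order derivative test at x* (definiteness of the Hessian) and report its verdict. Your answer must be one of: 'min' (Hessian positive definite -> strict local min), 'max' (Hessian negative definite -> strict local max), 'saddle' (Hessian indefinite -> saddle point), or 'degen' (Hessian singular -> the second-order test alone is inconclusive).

Compute the Hessian H = grad^2 f:
  H = [[-1, -3], [-3, -9]]
Verify stationarity: grad f(x*) = H x* + g = (0, 0).
Eigenvalues of H: -10, 0.
H has a zero eigenvalue (singular; negative semidefinite but not definite), so H is neither positive definite, negative definite, nor indefinite. The second-order test alone is inconclusive -> degen.
(Indeed, f is constant along the null direction of H through x*, so x* is not a strict local extremum.)

degen


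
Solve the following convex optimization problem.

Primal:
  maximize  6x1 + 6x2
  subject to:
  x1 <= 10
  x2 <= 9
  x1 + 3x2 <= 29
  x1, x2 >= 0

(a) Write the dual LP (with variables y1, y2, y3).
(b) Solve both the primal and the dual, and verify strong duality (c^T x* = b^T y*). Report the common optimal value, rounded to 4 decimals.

The standard primal-dual pair for 'max c^T x s.t. A x <= b, x >= 0' is:
  Dual:  min b^T y  s.t.  A^T y >= c,  y >= 0.

So the dual LP is:
  minimize  10y1 + 9y2 + 29y3
  subject to:
    y1 + y3 >= 6
    y2 + 3y3 >= 6
    y1, y2, y3 >= 0

Solving the primal: x* = (10, 6.3333).
  primal value c^T x* = 98.
Solving the dual: y* = (4, 0, 2).
  dual value b^T y* = 98.
Strong duality: c^T x* = b^T y*. Confirmed.

98


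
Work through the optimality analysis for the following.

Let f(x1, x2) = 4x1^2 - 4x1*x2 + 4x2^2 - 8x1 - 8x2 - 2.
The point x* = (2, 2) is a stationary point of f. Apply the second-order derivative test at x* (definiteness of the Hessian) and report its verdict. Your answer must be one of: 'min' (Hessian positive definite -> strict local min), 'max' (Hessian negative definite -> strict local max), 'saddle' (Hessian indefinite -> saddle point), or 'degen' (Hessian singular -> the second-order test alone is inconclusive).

Compute the Hessian H = grad^2 f:
  H = [[8, -4], [-4, 8]]
Verify stationarity: grad f(x*) = H x* + g = (0, 0).
Eigenvalues of H: 4, 12.
Both eigenvalues > 0, so H is positive definite -> x* is a strict local min.

min


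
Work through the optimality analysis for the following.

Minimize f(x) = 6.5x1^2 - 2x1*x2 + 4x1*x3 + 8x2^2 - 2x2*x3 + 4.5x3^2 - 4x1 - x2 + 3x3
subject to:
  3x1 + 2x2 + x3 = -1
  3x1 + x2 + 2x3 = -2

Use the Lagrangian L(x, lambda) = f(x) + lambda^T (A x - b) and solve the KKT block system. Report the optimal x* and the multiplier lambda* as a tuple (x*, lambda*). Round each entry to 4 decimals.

Form the Lagrangian:
  L(x, lambda) = (1/2) x^T Q x + c^T x + lambda^T (A x - b)
Stationarity (grad_x L = 0): Q x + c + A^T lambda = 0.
Primal feasibility: A x = b.

This gives the KKT block system:
  [ Q   A^T ] [ x     ]   [-c ]
  [ A    0  ] [ lambda ] = [ b ]

Solving the linear system:
  x*      = (0.1, -0.1, -1.1)
  lambda* = (-1.7, 4)
  f(x*)   = 1.35

x* = (0.1, -0.1, -1.1), lambda* = (-1.7, 4)


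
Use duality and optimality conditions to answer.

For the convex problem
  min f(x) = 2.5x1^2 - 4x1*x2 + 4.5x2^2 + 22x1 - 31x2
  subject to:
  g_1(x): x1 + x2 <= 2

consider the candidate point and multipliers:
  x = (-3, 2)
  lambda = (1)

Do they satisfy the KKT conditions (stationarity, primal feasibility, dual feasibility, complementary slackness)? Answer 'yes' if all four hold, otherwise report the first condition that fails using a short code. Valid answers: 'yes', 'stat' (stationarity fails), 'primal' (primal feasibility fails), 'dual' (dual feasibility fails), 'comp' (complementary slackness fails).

Gradient of f: grad f(x) = Q x + c = (-1, -1)
Constraint values g_i(x) = a_i^T x - b_i:
  g_1((-3, 2)) = -3
Stationarity residual: grad f(x) + sum_i lambda_i a_i = (0, 0)
  -> stationarity OK
Primal feasibility (all g_i <= 0): OK
Dual feasibility (all lambda_i >= 0): OK
Complementary slackness (lambda_i * g_i(x) = 0 for all i): FAILS

Verdict: the first failing condition is complementary_slackness -> comp.

comp


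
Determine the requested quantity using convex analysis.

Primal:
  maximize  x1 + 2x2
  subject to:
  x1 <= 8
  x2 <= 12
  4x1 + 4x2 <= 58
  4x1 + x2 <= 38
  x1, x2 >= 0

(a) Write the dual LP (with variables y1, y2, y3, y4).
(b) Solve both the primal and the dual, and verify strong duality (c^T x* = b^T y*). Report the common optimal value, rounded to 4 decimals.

The standard primal-dual pair for 'max c^T x s.t. A x <= b, x >= 0' is:
  Dual:  min b^T y  s.t.  A^T y >= c,  y >= 0.

So the dual LP is:
  minimize  8y1 + 12y2 + 58y3 + 38y4
  subject to:
    y1 + 4y3 + 4y4 >= 1
    y2 + 4y3 + y4 >= 2
    y1, y2, y3, y4 >= 0

Solving the primal: x* = (2.5, 12).
  primal value c^T x* = 26.5.
Solving the dual: y* = (0, 1, 0.25, 0).
  dual value b^T y* = 26.5.
Strong duality: c^T x* = b^T y*. Confirmed.

26.5


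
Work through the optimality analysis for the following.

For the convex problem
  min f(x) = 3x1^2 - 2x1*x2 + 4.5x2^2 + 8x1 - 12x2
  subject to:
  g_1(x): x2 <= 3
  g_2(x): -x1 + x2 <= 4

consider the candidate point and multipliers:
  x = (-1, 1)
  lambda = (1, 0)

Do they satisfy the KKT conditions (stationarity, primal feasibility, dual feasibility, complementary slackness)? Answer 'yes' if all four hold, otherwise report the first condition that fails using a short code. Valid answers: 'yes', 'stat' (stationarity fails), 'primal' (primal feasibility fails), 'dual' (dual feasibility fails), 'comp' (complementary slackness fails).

Gradient of f: grad f(x) = Q x + c = (0, -1)
Constraint values g_i(x) = a_i^T x - b_i:
  g_1((-1, 1)) = -2
  g_2((-1, 1)) = -2
Stationarity residual: grad f(x) + sum_i lambda_i a_i = (0, 0)
  -> stationarity OK
Primal feasibility (all g_i <= 0): OK
Dual feasibility (all lambda_i >= 0): OK
Complementary slackness (lambda_i * g_i(x) = 0 for all i): FAILS

Verdict: the first failing condition is complementary_slackness -> comp.

comp


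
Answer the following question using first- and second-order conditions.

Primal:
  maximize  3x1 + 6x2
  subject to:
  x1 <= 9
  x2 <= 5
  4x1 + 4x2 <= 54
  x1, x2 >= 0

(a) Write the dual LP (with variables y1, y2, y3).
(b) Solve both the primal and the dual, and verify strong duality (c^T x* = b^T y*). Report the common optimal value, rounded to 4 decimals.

The standard primal-dual pair for 'max c^T x s.t. A x <= b, x >= 0' is:
  Dual:  min b^T y  s.t.  A^T y >= c,  y >= 0.

So the dual LP is:
  minimize  9y1 + 5y2 + 54y3
  subject to:
    y1 + 4y3 >= 3
    y2 + 4y3 >= 6
    y1, y2, y3 >= 0

Solving the primal: x* = (8.5, 5).
  primal value c^T x* = 55.5.
Solving the dual: y* = (0, 3, 0.75).
  dual value b^T y* = 55.5.
Strong duality: c^T x* = b^T y*. Confirmed.

55.5


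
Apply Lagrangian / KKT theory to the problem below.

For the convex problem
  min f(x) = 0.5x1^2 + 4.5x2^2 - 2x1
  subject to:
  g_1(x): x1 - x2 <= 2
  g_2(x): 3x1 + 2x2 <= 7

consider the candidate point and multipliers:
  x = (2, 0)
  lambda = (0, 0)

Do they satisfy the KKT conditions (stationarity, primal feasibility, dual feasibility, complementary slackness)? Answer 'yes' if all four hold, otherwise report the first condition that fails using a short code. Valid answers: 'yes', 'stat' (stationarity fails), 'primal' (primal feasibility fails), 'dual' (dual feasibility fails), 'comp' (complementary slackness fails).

Gradient of f: grad f(x) = Q x + c = (0, 0)
Constraint values g_i(x) = a_i^T x - b_i:
  g_1((2, 0)) = 0
  g_2((2, 0)) = -1
Stationarity residual: grad f(x) + sum_i lambda_i a_i = (0, 0)
  -> stationarity OK
Primal feasibility (all g_i <= 0): OK
Dual feasibility (all lambda_i >= 0): OK
Complementary slackness (lambda_i * g_i(x) = 0 for all i): OK

Verdict: yes, KKT holds.

yes


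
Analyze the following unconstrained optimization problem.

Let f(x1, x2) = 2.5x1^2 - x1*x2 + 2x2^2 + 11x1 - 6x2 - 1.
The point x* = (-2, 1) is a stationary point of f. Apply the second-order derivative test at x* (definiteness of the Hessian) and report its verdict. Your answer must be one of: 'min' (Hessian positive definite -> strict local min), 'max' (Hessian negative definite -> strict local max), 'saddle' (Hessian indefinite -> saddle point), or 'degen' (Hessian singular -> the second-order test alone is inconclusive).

Compute the Hessian H = grad^2 f:
  H = [[5, -1], [-1, 4]]
Verify stationarity: grad f(x*) = H x* + g = (0, 0).
Eigenvalues of H: 3.382, 5.618.
Both eigenvalues > 0, so H is positive definite -> x* is a strict local min.

min


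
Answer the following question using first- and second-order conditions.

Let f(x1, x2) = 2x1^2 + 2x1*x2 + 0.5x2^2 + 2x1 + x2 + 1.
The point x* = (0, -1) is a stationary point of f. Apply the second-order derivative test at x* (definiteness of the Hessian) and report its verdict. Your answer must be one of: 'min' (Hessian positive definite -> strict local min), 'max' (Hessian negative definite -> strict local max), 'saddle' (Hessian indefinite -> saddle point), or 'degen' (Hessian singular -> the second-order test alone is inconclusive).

Compute the Hessian H = grad^2 f:
  H = [[4, 2], [2, 1]]
Verify stationarity: grad f(x*) = H x* + g = (0, 0).
Eigenvalues of H: 0, 5.
H has a zero eigenvalue (singular; positive semidefinite but not definite), so H is neither positive definite, negative definite, nor indefinite. The second-order test alone is inconclusive -> degen.
(Indeed, f is constant along the null direction of H through x*, so x* is not a strict local extremum.)

degen
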